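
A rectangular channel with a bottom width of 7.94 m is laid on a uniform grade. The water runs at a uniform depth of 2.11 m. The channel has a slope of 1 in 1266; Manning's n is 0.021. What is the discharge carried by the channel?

Q = 27.8 m³/s

Flow area A = b·y = 7.94 × 2.11 = 16.75 m². Wetted perimeter P = b + 2y = 7.94 + 2×2.11 = 12.16 m.
Hydraulic radius R = A/P = 16.75/12.16 = 1.378 m.
Manning's equation: Q = (1/n) A R^(2/3) S^(1/2) = (1/0.021) × 16.75 × 1.378^(2/3) × 0.0007899^(1/2) = 27.8 m³/s.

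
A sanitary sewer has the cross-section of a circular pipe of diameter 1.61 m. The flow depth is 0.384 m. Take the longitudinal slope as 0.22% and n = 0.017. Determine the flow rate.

For a circular section of diameter D = 1.61 m at depth y = 0.384 m, the central angle is θ = 2 arccos(1 − 2y/D) = 2.041 rad. Then A = (D²/8)(θ − sin θ) = 0.3724 m² and P = Dθ/2 = 1.643 m.
Hydraulic radius R = A/P = 0.3724/1.643 = 0.2267 m.
Manning's equation: Q = (1/n) A R^(2/3) S^(1/2) = (1/0.017) × 0.3724 × 0.2267^(2/3) × 0.0022^(1/2) = 0.382 m³/s.

Q = 0.382 m³/s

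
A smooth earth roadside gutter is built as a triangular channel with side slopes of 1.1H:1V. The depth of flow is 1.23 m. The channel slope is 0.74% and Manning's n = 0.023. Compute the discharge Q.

Q = 3.68 m³/s

For a triangular section with side slope z = 1.1: A = zy² = 1.1×1.23² = 1.664 m²; P = 2y√(1+z²) = 2×1.23×1.487 = 3.657 m.
Hydraulic radius R = A/P = 1.664/3.657 = 0.4551 m.
Manning's equation: Q = (1/n) A R^(2/3) S^(1/2) = (1/0.023) × 1.664 × 0.4551^(2/3) × 0.0074^(1/2) = 3.68 m³/s.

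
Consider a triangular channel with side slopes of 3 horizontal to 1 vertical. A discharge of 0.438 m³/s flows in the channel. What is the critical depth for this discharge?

y_c = 0.337 m

At critical depth, Q² T / (g A³) = 1, i.e. A³/T = Q²/g = 0.438²/9.81 = 0.01956.
Trying y = 0.411 m: A³/T = 0.05277 — over.
Trying y = 0.264 m: A³/T = 0.005771 — short.
Trying y = 0.337 m: A³/T = 0.01956 — matches.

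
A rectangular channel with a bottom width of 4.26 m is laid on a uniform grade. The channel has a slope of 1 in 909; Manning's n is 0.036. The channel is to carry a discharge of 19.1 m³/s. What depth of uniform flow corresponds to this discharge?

Manning's equation rearranged: A R^(2/3) = nQ / (1·√S) = 0.036 × 19.1 / (√0.0011) = 20.73.
Trying y = 4.61 m: A R^(2/3) = 25.24 — too large.
Trying y = 3.92 m: A R^(2/3) = 20.7 — matches.

y_n = 3.92 m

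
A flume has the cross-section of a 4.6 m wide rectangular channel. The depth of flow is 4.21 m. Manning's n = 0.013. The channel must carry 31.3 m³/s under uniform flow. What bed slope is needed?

Flow area A = b·y = 4.6 × 4.21 = 19.37 m². Wetted perimeter P = b + 2y = 4.6 + 2×4.21 = 13.02 m.
Hydraulic radius R = A/P = 19.37/13.02 = 1.487 m.
From Manning's equation, S = [nQ / (1 A R^(2/3))]² = [0.013 × 31.3 / (1 × 19.37 × 1.487^(2/3))]² = 0.00026.

S = 0.00026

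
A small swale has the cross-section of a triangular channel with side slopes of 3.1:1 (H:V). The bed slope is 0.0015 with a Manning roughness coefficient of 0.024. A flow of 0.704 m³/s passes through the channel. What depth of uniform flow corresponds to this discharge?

y_n = 0.577 m

Manning's equation rearranged: A R^(2/3) = nQ / (1·√S) = 0.024 × 0.704 / (√0.0015) = 0.4363.
Try y = 0.661 m: A R^(2/3) = 0.6264 — too large.
Try y = 0.577 m: A R^(2/3) = 0.436 — close enough.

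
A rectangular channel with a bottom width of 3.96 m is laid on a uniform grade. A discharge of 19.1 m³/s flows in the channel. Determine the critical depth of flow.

For a rectangular channel, critical depth y_c = (q²/g)^(1/3) where q = Q/b = 19.1/3.96 = 4.823 m²/s.
So y_c = (4.823²/9.81)^(1/3) = 1.33 m.

y_c = 1.33 m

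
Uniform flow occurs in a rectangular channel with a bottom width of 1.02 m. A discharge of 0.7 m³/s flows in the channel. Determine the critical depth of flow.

y_c = 0.363 m

For a rectangular channel, critical depth y_c = (q²/g)^(1/3) where q = Q/b = 0.7/1.02 = 0.6863 m²/s.
So y_c = (0.6863²/9.81)^(1/3) = 0.363 m.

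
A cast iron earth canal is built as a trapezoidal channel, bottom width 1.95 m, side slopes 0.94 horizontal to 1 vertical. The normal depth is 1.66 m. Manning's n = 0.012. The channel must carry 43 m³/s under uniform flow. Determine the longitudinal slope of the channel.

S = 0.00908

With bottom width b = 1.95 m and side slope z = 0.94: A = (b + zy)y = (1.95 + 0.94×1.66)×1.66 = 5.827 m²; P = b + 2y√(1+z²) = 1.95 + 2×1.66×1.372 = 6.507 m.
Hydraulic radius R = A/P = 5.827/6.507 = 0.8956 m.
From Manning's equation, S = [nQ / (1 A R^(2/3))]² = [0.012 × 43 / (1 × 5.827 × 0.8956^(2/3))]² = 0.00908.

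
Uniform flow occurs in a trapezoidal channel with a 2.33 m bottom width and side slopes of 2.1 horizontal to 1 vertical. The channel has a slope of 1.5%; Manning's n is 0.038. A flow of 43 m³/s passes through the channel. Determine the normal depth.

Manning's equation rearranged: A R^(2/3) = nQ / (1·√S) = 0.038 × 43 / (√0.015) = 13.34.
Try y = 2.38 m: A R^(2/3) = 20.79 — high.
Try y = 1.95 m: A R^(2/3) = 13.34 — matches.

y_n = 1.95 m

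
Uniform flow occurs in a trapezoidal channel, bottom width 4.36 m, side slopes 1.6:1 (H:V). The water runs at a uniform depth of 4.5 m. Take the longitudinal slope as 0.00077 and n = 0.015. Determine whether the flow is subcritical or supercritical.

subcritical

With bottom width b = 4.36 m and side slope z = 1.6: A = (b + zy)y = (4.36 + 1.6×4.5)×4.5 = 52.02 m²; P = b + 2y√(1+z²) = 4.36 + 2×4.5×1.887 = 21.34 m.
Hydraulic radius R = A/P = 52.02/21.34 = 2.438 m.
V = (1/n) R^(2/3) √S = (1/0.015) × 2.438^(2/3) × √0.00077 = 3.351 m/s. Hydraulic depth D_h = A/T = 52.02/18.76 = 2.773 m.
Froude number Fr = V/√(g·D_h) = 3.351/√(9.81×2.773) = 0.642, which is less than 1, so the flow is subcritical.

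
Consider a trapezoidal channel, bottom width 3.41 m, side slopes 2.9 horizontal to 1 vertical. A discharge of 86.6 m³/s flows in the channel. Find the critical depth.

y_c = 2.31 m

At critical depth, Q² T / (g A³) = 1, i.e. A³/T = Q²/g = 86.6²/9.81 = 764.5.
At y = 2.06 m: A³/T = 470.4 — low.
At y = 2.31 m: A³/T = 757.6 — ≈ 764.5.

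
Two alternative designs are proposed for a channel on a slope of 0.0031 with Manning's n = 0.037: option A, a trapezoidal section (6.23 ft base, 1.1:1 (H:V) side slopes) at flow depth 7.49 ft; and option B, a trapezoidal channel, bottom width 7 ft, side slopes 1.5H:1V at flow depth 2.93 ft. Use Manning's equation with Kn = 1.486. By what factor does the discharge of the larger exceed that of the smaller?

Channel A: With bottom width b = 6.23 ft and side slope z = 1.1: A = (b + zy)y = (6.23 + 1.1×7.49)×7.49 = 108.4 ft²; P = b + 2y√(1+z²) = 6.23 + 2×7.49×1.487 = 28.5 ft. Hydraulic radius R = A/P = 108.4/28.5 = 3.803 ft. Q_A = (1.486/0.037)·108.4·3.803^(2/3)·√0.0031 = 590.4 ft³/s.
Channel B: With bottom width b = 7 ft and side slope z = 1.5: A = (b + zy)y = (7 + 1.5×2.93)×2.93 = 33.39 ft²; P = b + 2y√(1+z²) = 7 + 2×2.93×1.803 = 17.56 ft. Hydraulic radius R = A/P = 33.39/17.56 = 1.901 ft. Q_B = (1.486/0.037)·33.39·1.901^(2/3)·√0.0031 = 114.6 ft³/s.
The larger discharge is 590.4 ft³/s and the smaller is 114.6 ft³/s; the ratio is 5.15.

5.15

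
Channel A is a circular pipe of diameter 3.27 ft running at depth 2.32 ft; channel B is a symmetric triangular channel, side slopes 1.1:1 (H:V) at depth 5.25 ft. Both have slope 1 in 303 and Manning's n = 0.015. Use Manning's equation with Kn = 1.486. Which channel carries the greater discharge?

channel B

Channel A: For a circular section of diameter D = 3.27 ft at depth y = 2.32 ft, the central angle is θ = 2 arccos(1 − 2y/D) = 4.006 rad. Then A = (D²/8)(θ − sin θ) = 6.372 ft² and P = Dθ/2 = 6.55 ft. Hydraulic radius R = A/P = 6.372/6.55 = 0.9728 ft. Q_A = (1.486/0.015)·6.372·0.9728^(2/3)·√0.0033 = 35.6 ft³/s.
Channel B: For a triangular section with side slope z = 1.1: A = zy² = 1.1×5.25² = 30.32 ft²; P = 2y√(1+z²) = 2×5.25×1.487 = 15.61 ft. Hydraulic radius R = A/P = 30.32/15.61 = 1.942 ft. Q_B = (1.486/0.015)·30.32·1.942^(2/3)·√0.0033 = 268.6 ft³/s.
Q_A = 35.6 ft³/s vs Q_B = 268.6 ft³/s, so channel B carries more.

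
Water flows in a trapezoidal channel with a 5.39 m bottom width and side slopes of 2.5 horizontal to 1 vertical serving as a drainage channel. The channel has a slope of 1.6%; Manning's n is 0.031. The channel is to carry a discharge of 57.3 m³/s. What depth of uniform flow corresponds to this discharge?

y_n = 1.51 m

Manning's equation rearranged: A R^(2/3) = nQ / (1·√S) = 0.031 × 57.3 / (√0.016) = 14.04.
Try y = 1.71 m: A R^(2/3) = 17.95 — over.
Try y = 1.18 m: A R^(2/3) = 8.747 — short.
Try y = 1.51 m: A R^(2/3) = 14.05 — matches.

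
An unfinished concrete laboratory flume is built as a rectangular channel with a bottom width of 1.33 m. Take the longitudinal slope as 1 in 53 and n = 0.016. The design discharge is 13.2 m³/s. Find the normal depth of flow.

y_n = 1.86 m

Manning's equation rearranged: A R^(2/3) = nQ / (1·√S) = 0.016 × 13.2 / (√0.01887) = 1.538.
Try y = 2.37 m: A R^(2/3) = 2.036 — high.
Try y = 1.86 m: A R^(2/3) = 1.537 — ≈ 1.538.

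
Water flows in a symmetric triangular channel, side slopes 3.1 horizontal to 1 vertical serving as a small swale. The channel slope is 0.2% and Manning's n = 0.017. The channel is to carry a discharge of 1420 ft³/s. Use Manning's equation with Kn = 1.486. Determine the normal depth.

y_n = 7.19 ft

Manning's equation rearranged: A R^(2/3) = nQ / (1.486·√S) = 0.017 × 1420 / (1.486 × √0.002) = 363.2.
At y = 5.84 ft: A R^(2/3) = 209 — short.
At y = 8.14 ft: A R^(2/3) = 506.6 — over.
At y = 7.19 ft: A R^(2/3) = 363.9 — matches.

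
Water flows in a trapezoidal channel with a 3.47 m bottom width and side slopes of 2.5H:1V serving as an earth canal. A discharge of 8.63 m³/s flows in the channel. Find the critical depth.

y_c = 0.716 m

At critical depth, Q² T / (g A³) = 1, i.e. A³/T = Q²/g = 8.63²/9.81 = 7.592.
Trying y = 0.557 m: A³/T = 3.176 — too small.
Trying y = 0.793 m: A³/T = 10.87 — too large.
Trying y = 0.716 m: A³/T = 7.577 — ≈ 7.592.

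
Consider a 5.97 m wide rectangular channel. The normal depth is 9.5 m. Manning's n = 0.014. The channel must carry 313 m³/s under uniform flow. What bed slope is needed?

Flow area A = b·y = 5.97 × 9.5 = 56.71 m². Wetted perimeter P = b + 2y = 5.97 + 2×9.5 = 24.97 m.
Hydraulic radius R = A/P = 56.71/24.97 = 2.271 m.
From Manning's equation, S = [nQ / (1 A R^(2/3))]² = [0.014 × 313 / (1 × 56.71 × 2.271^(2/3))]² = 0.002.

S = 0.002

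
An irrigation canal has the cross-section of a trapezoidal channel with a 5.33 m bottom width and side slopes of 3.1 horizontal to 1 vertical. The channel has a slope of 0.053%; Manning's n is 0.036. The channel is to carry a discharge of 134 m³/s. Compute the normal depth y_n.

Manning's equation rearranged: A R^(2/3) = nQ / (1·√S) = 0.036 × 134 / (√0.00053) = 209.5.
Trying y = 4.06 m: A R^(2/3) = 126.3 — low.
Trying y = 6.45 m: A R^(2/3) = 372.9 — high.
Trying y = 5.05 m: A R^(2/3) = 209.1 — matches.

y_n = 5.05 m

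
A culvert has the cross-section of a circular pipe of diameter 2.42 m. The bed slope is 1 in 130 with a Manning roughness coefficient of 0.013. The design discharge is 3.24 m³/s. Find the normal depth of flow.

Manning's equation rearranged: A R^(2/3) = nQ / (1·√S) = 0.013 × 3.24 / (√0.007692) = 0.4802.
Trying y = 0.533 m: A R^(2/3) = 0.35 — too small.
Trying y = 0.693 m: A R^(2/3) = 0.5887 — too large.
Trying y = 0.625 m: A R^(2/3) = 0.4807 — matches.

y_n = 0.625 m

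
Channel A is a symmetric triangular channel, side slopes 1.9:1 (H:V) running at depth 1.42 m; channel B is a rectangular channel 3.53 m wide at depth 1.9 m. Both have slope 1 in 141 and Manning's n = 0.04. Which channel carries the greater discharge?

channel B

Channel A: For a triangular section with side slope z = 1.9: A = zy² = 1.9×1.42² = 3.831 m²; P = 2y√(1+z²) = 2×1.42×2.147 = 6.098 m. Hydraulic radius R = A/P = 3.831/6.098 = 0.6283 m. Q_A = (1/0.04)·3.831·0.6283^(2/3)·√0.007092 = 5.917 m³/s.
Channel B: Flow area A = b·y = 3.53 × 1.9 = 6.707 m². Wetted perimeter P = b + 2y = 3.53 + 2×1.9 = 7.33 m. Hydraulic radius R = A/P = 6.707/7.33 = 0.915 m. Q_B = (1/0.04)·6.707·0.915^(2/3)·√0.007092 = 13.31 m³/s.
Q_A = 5.917 m³/s vs Q_B = 13.31 m³/s, so channel B carries more.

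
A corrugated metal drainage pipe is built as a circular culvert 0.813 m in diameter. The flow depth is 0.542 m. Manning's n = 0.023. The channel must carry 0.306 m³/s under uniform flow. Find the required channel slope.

For a circular section of diameter D = 0.813 m at depth y = 0.542 m, the central angle is θ = 2 arccos(1 − 2y/D) = 3.821 rad. Then A = (D²/8)(θ − sin θ) = 0.3676 m² and P = Dθ/2 = 1.553 m.
Hydraulic radius R = A/P = 0.3676/1.553 = 0.2367 m.
From Manning's equation, S = [nQ / (1 A R^(2/3))]² = [0.023 × 0.306 / (1 × 0.3676 × 0.2367^(2/3))]² = 0.0025.

S = 0.0025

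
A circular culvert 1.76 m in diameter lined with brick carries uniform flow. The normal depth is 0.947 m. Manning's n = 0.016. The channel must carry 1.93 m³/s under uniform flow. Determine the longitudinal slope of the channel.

S = 0.00151

For a circular section of diameter D = 1.76 m at depth y = 0.947 m, the central angle is θ = 2 arccos(1 − 2y/D) = 3.294 rad. Then A = (D²/8)(θ − sin θ) = 1.334 m² and P = Dθ/2 = 2.899 m.
Hydraulic radius R = A/P = 1.334/2.899 = 0.4603 m.
From Manning's equation, S = [nQ / (1 A R^(2/3))]² = [0.016 × 1.93 / (1 × 1.334 × 0.4603^(2/3))]² = 0.00151.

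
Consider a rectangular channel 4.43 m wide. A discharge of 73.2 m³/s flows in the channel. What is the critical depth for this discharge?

y_c = 3.03 m

For a rectangular channel, critical depth y_c = (q²/g)^(1/3) where q = Q/b = 73.2/4.43 = 16.52 m²/s.
So y_c = (16.52²/9.81)^(1/3) = 3.03 m.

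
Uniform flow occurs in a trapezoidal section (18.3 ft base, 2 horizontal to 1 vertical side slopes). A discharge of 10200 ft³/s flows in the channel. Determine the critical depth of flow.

At critical depth, Q² T / (g A³) = 1, i.e. A³/T = Q²/g = 10200²/32.2 = 3231000.
At y = 11.8 ft: A³/T = 1845000 — too small.
At y = 13.6 ft: A³/T = 3259000 — ≈ 3231000.

y_c = 13.6 ft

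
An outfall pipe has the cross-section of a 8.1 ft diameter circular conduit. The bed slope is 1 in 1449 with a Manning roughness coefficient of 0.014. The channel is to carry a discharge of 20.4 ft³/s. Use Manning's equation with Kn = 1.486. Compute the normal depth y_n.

Manning's equation rearranged: A R^(2/3) = nQ / (1.486·√S) = 0.014 × 20.4 / (1.486 × √0.0006901) = 7.316.
At y = 1.19 ft: A R^(2/3) = 3.841 — too small.
At y = 1.78 ft: A R^(2/3) = 8.734 — too large.
At y = 1.63 ft: A R^(2/3) = 7.313 — matches.

y_n = 1.63 ft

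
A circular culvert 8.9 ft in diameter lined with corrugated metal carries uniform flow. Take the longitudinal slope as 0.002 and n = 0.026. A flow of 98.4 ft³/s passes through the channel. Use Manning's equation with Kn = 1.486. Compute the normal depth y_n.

y_n = 3.71 ft

Manning's equation rearranged: A R^(2/3) = nQ / (1.486·√S) = 0.026 × 98.4 / (1.486 × √0.002) = 38.5.
Try y = 4.41 ft: A R^(2/3) = 52.21 — too large.
Try y = 3.07 ft: A R^(2/3) = 27.12 — too small.
Try y = 3.71 ft: A R^(2/3) = 38.52 — close enough.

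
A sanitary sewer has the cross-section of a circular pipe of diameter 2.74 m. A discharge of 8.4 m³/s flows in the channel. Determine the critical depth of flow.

y_c = 1.28 m

At critical depth, Q² T / (g A³) = 1, i.e. A³/T = Q²/g = 8.4²/9.81 = 7.193.
At y = 1.41 m: A³/T = 10.44 — too large.
At y = 0.962 m: A³/T = 2.409 — too small.
At y = 1.28 m: A³/T = 7.214 — close enough.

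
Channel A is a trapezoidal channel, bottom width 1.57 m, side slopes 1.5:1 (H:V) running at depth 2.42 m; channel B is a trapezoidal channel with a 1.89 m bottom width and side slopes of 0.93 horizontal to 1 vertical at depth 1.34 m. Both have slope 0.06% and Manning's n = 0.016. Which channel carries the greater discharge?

channel A

Channel A: With bottom width b = 1.57 m and side slope z = 1.5: A = (b + zy)y = (1.57 + 1.5×2.42)×2.42 = 12.58 m²; P = b + 2y√(1+z²) = 1.57 + 2×2.42×1.803 = 10.3 m. Hydraulic radius R = A/P = 12.58/10.3 = 1.222 m. Q_A = (1/0.016)·12.58·1.222^(2/3)·√0.0006 = 22.02 m³/s.
Channel B: With bottom width b = 1.89 m and side slope z = 0.93: A = (b + zy)y = (1.89 + 0.93×1.34)×1.34 = 4.203 m²; P = b + 2y√(1+z²) = 1.89 + 2×1.34×1.366 = 5.55 m. Hydraulic radius R = A/P = 4.203/5.55 = 0.7572 m. Q_B = (1/0.016)·4.203·0.7572^(2/3)·√0.0006 = 5.345 m³/s.
Q_A = 22.02 m³/s vs Q_B = 5.345 m³/s, so channel A carries more.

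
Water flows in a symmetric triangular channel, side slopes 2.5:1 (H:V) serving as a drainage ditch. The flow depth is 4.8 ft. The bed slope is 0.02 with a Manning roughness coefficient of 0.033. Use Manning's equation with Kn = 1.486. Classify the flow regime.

For a triangular section with side slope z = 2.5: A = zy² = 2.5×4.8² = 57.6 ft²; P = 2y√(1+z²) = 2×4.8×2.693 = 25.85 ft.
Hydraulic radius R = A/P = 57.6/25.85 = 2.228 ft.
V = (1.486/n) R^(2/3) √S = (1.486/0.033) × 2.228^(2/3) × √0.02 = 10.86 ft/s. Hydraulic depth D_h = A/T = 57.6/24 = 2.4 ft.
Froude number Fr = V/√(g·D_h) = 10.86/√(32.2×2.4) = 1.24, which is greater than 1, so the flow is supercritical.

supercritical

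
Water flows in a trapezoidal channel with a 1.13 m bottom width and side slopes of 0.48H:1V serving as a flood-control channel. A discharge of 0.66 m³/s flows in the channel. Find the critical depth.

At critical depth, Q² T / (g A³) = 1, i.e. A³/T = Q²/g = 0.66²/9.81 = 0.0444.
Trying y = 0.373 m: A³/T = 0.07823 — too large.
Trying y = 0.312 m: A³/T = 0.04453 — close enough.

y_c = 0.312 m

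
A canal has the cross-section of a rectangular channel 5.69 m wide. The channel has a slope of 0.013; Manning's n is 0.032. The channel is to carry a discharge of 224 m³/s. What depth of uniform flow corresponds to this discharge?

y_n = 6.92 m

Manning's equation rearranged: A R^(2/3) = nQ / (1·√S) = 0.032 × 224 / (√0.013) = 62.87.
Try y = 6.12 m: A R^(2/3) = 54.21 — too small.
Try y = 8.82 m: A R^(2/3) = 83.63 — too large.
Try y = 6.92 m: A R^(2/3) = 62.84 — ≈ 62.87.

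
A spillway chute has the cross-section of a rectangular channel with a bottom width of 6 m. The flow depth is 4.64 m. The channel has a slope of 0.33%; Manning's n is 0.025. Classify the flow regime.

subcritical

Flow area A = b·y = 6 × 4.64 = 27.84 m². Wetted perimeter P = b + 2y = 6 + 2×4.64 = 15.28 m.
Hydraulic radius R = A/P = 27.84/15.28 = 1.822 m.
V = (1/n) R^(2/3) √S = (1/0.025) × 1.822^(2/3) × √0.0033 = 3.428 m/s. Hydraulic depth D_h = A/T = 27.84/6 = 4.64 m.
Froude number Fr = V/√(g·D_h) = 3.428/√(9.81×4.64) = 0.508, which is less than 1, so the flow is subcritical.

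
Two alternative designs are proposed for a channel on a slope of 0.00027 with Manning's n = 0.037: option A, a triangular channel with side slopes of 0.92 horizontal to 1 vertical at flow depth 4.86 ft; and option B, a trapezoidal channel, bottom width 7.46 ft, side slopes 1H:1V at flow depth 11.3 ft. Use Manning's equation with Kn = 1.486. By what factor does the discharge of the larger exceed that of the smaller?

21.5

Channel A: For a triangular section with side slope z = 0.92: A = zy² = 0.92×4.86² = 21.73 ft²; P = 2y√(1+z²) = 2×4.86×1.359 = 13.21 ft. Hydraulic radius R = A/P = 21.73/13.21 = 1.645 ft. Q_A = (1.486/0.037)·21.73·1.645^(2/3)·√0.00027 = 19.99 ft³/s.
Channel B: With bottom width b = 7.46 ft and side slope z = 1: A = (b + zy)y = (7.46 + 1×11.3)×11.3 = 212 ft²; P = b + 2y√(1+z²) = 7.46 + 2×11.3×1.414 = 39.42 ft. Hydraulic radius R = A/P = 212/39.42 = 5.378 ft. Q_B = (1.486/0.037)·212·5.378^(2/3)·√0.00027 = 429.4 ft³/s.
The larger discharge is 429.4 ft³/s and the smaller is 19.99 ft³/s; the ratio is 21.5.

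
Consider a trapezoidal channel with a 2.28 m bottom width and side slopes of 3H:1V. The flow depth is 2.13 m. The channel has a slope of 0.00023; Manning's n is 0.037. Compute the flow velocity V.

With bottom width b = 2.28 m and side slope z = 3: A = (b + zy)y = (2.28 + 3×2.13)×2.13 = 18.47 m²; P = b + 2y√(1+z²) = 2.28 + 2×2.13×3.162 = 15.75 m.
Hydraulic radius R = A/P = 18.47/15.75 = 1.172 m.
From Manning's equation, V = (1/n) R^(2/3) S^(1/2) = (1/0.037) × 1.172^(2/3) × 0.00023^(1/2) = 0.456 m/s.

V = 0.456 m/s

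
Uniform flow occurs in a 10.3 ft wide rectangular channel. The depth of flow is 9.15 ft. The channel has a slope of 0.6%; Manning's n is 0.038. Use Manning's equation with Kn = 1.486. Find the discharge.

Flow area A = b·y = 10.3 × 9.15 = 94.25 ft². Wetted perimeter P = b + 2y = 10.3 + 2×9.15 = 28.6 ft.
Hydraulic radius R = A/P = 94.25/28.6 = 3.295 ft.
Manning's equation: Q = (1.486/n) A R^(2/3) S^(1/2) = (1.486/0.038) × 94.25 × 3.295^(2/3) × 0.006^(1/2) = 632 ft³/s.

Q = 632 ft³/s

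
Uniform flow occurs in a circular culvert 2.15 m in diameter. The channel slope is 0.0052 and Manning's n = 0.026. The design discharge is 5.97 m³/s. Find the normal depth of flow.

Manning's equation rearranged: A R^(2/3) = nQ / (1·√S) = 0.026 × 5.97 / (√0.0052) = 2.153.
Try y = 1.99 m: A R^(2/3) = 2.579 — high.
Try y = 1.21 m: A R^(2/3) = 1.459 — low.
Try y = 1.59 m: A R^(2/3) = 2.153 — ≈ 2.153.

y_n = 1.59 m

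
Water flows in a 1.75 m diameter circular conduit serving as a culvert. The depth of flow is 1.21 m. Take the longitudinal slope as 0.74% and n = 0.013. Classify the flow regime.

supercritical

For a circular section of diameter D = 1.75 m at depth y = 1.21 m, the central angle is θ = 2 arccos(1 − 2y/D) = 3.927 rad. Then A = (D²/8)(θ − sin θ) = 1.774 m² and P = Dθ/2 = 3.436 m.
Hydraulic radius R = A/P = 1.774/3.436 = 0.5163 m.
V = (1/n) R^(2/3) √S = (1/0.013) × 0.5163^(2/3) × √0.0074 = 4.259 m/s. Hydraulic depth D_h = A/T = 1.774/1.617 = 1.097 m.
Froude number Fr = V/√(g·D_h) = 4.259/√(9.81×1.097) = 1.3, which is greater than 1, so the flow is supercritical.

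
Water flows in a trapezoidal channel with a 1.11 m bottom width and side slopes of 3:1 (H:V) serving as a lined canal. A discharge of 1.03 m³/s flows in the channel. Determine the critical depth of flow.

y_c = 0.33 m

At critical depth, Q² T / (g A³) = 1, i.e. A³/T = Q²/g = 1.03²/9.81 = 0.1081.
Try y = 0.357 m: A³/T = 0.1452 — high.
Try y = 0.277 m: A³/T = 0.05607 — low.
Try y = 0.33 m: A³/T = 0.1077 — matches.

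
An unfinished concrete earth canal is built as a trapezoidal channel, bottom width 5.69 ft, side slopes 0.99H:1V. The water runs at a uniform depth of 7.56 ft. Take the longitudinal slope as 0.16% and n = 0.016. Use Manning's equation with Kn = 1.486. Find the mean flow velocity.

V = 8.88 ft/s

With bottom width b = 5.69 ft and side slope z = 0.99: A = (b + zy)y = (5.69 + 0.99×7.56)×7.56 = 99.6 ft²; P = b + 2y√(1+z²) = 5.69 + 2×7.56×1.407 = 26.97 ft.
Hydraulic radius R = A/P = 99.6/26.97 = 3.693 ft.
From Manning's equation, V = (1.486/n) R^(2/3) S^(1/2) = (1.486/0.016) × 3.693^(2/3) × 0.0016^(1/2) = 8.88 ft/s.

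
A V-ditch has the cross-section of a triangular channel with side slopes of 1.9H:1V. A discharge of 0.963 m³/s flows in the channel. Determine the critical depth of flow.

y_c = 0.554 m

At critical depth, Q² T / (g A³) = 1, i.e. A³/T = Q²/g = 0.963²/9.81 = 0.09453.
Trying y = 0.614 m: A³/T = 0.1575 — high.
Trying y = 0.554 m: A³/T = 0.09419 — matches.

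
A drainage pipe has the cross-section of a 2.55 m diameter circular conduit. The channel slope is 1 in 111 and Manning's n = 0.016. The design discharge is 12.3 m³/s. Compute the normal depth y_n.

Manning's equation rearranged: A R^(2/3) = nQ / (1·√S) = 0.016 × 12.3 / (√0.009009) = 2.073.
Trying y = 1.47 m: A R^(2/3) = 2.388 — over.
Trying y = 1.09 m: A R^(2/3) = 1.438 — short.
Trying y = 1.35 m: A R^(2/3) = 2.082 — matches.

y_n = 1.35 m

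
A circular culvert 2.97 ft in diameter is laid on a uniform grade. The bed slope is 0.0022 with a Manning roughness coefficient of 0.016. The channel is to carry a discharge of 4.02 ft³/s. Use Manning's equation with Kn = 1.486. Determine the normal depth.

Manning's equation rearranged: A R^(2/3) = nQ / (1.486·√S) = 0.016 × 4.02 / (1.486 × √0.0022) = 0.9228.
At y = 0.907 ft: A R^(2/3) = 1.151 — high.
At y = 0.623 ft: A R^(2/3) = 0.5478 — low.
At y = 0.81 ft: A R^(2/3) = 0.9238 — ≈ 0.9228.

y_n = 0.81 ft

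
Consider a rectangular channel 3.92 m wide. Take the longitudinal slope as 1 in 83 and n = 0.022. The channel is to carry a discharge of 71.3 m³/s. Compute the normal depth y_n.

y_n = 3.2 m

Manning's equation rearranged: A R^(2/3) = nQ / (1·√S) = 0.022 × 71.3 / (√0.01205) = 14.29.
Try y = 3.62 m: A R^(2/3) = 16.66 — too large.
Try y = 2.21 m: A R^(2/3) = 8.886 — too small.
Try y = 3.2 m: A R^(2/3) = 14.29 — matches.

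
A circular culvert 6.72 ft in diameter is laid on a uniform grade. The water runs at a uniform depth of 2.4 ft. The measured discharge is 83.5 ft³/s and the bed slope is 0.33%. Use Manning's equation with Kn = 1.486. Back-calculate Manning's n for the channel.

For a circular section of diameter D = 6.72 ft at depth y = 2.4 ft, the central angle is θ = 2 arccos(1 − 2y/D) = 2.562 rad. Then A = (D²/8)(θ − sin θ) = 11.37 ft² and P = Dθ/2 = 8.609 ft.
Hydraulic radius R = A/P = 11.37/8.609 = 1.321 ft.
Rearranging Manning's equation: n = (1.486/Q) A R^(2/3) S^(1/2) = (1.486/83.5) × 11.37 × 1.321^(2/3) × √0.0033 = 0.014.

n = 0.014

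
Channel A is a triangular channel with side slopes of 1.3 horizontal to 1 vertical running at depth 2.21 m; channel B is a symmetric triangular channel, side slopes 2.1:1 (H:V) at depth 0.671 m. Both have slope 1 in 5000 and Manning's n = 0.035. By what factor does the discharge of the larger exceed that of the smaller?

Channel A: For a triangular section with side slope z = 1.3: A = zy² = 1.3×2.21² = 6.349 m²; P = 2y√(1+z²) = 2×2.21×1.64 = 7.249 m. Hydraulic radius R = A/P = 6.349/7.249 = 0.8758 m. Q_A = (1/0.035)·6.349·0.8758^(2/3)·√0.0002 = 2.349 m³/s.
Channel B: For a triangular section with side slope z = 2.1: A = zy² = 2.1×0.671² = 0.9455 m²; P = 2y√(1+z²) = 2×0.671×2.326 = 3.121 m. Hydraulic radius R = A/P = 0.9455/3.121 = 0.3029 m. Q_B = (1/0.035)·0.9455·0.3029^(2/3)·√0.0002 = 0.1723 m³/s.
The larger discharge is 2.349 m³/s and the smaller is 0.1723 m³/s; the ratio is 13.6.

13.6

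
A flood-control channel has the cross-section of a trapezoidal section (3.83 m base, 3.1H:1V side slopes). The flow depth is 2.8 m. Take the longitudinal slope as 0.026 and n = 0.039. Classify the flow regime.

With bottom width b = 3.83 m and side slope z = 3.1: A = (b + zy)y = (3.83 + 3.1×2.8)×2.8 = 35.03 m²; P = b + 2y√(1+z²) = 3.83 + 2×2.8×3.257 = 22.07 m.
Hydraulic radius R = A/P = 35.03/22.07 = 1.587 m.
V = (1/n) R^(2/3) √S = (1/0.039) × 1.587^(2/3) × √0.026 = 5.625 m/s. Hydraulic depth D_h = A/T = 35.03/21.19 = 1.653 m.
Froude number Fr = V/√(g·D_h) = 5.625/√(9.81×1.653) = 1.4, which is greater than 1, so the flow is supercritical.

supercritical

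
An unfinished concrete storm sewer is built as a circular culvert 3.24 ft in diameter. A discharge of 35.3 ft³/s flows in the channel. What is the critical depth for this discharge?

y_c = 1.89 ft

At critical depth, Q² T / (g A³) = 1, i.e. A³/T = Q²/g = 35.3²/32.2 = 38.7.
Trying y = 1.31 ft: A³/T = 9.589 — too small.
Trying y = 2.31 ft: A³/T = 84.83 — too large.
Trying y = 1.89 ft: A³/T = 38.97 — ≈ 38.7.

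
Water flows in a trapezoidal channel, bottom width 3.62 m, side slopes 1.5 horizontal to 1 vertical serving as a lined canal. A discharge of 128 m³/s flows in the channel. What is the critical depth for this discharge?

y_c = 3.3 m

At critical depth, Q² T / (g A³) = 1, i.e. A³/T = Q²/g = 128²/9.81 = 1670.
Try y = 3.98 m: A³/T = 3574 — too large.
Try y = 3.3 m: A³/T = 1673 — close enough.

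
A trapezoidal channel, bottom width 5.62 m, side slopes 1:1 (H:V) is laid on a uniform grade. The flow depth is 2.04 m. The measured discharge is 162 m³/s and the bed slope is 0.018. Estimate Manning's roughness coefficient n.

With bottom width b = 5.62 m and side slope z = 1: A = (b + zy)y = (5.62 + 1×2.04)×2.04 = 15.63 m²; P = b + 2y√(1+z²) = 5.62 + 2×2.04×1.414 = 11.39 m.
Hydraulic radius R = A/P = 15.63/11.39 = 1.372 m.
Rearranging Manning's equation: n = (1/Q) A R^(2/3) S^(1/2) = (1/162) × 15.63 × 1.372^(2/3) × √0.018 = 0.016.

n = 0.016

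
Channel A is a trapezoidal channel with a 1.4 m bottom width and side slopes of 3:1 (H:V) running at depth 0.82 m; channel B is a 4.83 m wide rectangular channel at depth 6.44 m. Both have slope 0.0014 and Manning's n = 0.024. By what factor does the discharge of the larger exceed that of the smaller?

Channel A: With bottom width b = 1.4 m and side slope z = 3: A = (b + zy)y = (1.4 + 3×0.82)×0.82 = 3.165 m²; P = b + 2y√(1+z²) = 1.4 + 2×0.82×3.162 = 6.586 m. Hydraulic radius R = A/P = 3.165/6.586 = 0.4806 m. Q_A = (1/0.024)·3.165·0.4806^(2/3)·√0.0014 = 3.028 m³/s.
Channel B: Flow area A = b·y = 4.83 × 6.44 = 31.11 m². Wetted perimeter P = b + 2y = 4.83 + 2×6.44 = 17.71 m. Hydraulic radius R = A/P = 31.11/17.71 = 1.756 m. Q_B = (1/0.024)·31.11·1.756^(2/3)·√0.0014 = 70.59 m³/s.
The larger discharge is 70.59 m³/s and the smaller is 3.028 m³/s; the ratio is 23.3.

23.3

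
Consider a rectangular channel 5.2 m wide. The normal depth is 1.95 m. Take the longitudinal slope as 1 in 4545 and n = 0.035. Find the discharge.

Flow area A = b·y = 5.2 × 1.95 = 10.14 m². Wetted perimeter P = b + 2y = 5.2 + 2×1.95 = 9.1 m.
Hydraulic radius R = A/P = 10.14/9.1 = 1.114 m.
Manning's equation: Q = (1/n) A R^(2/3) S^(1/2) = (1/0.035) × 10.14 × 1.114^(2/3) × 0.00022^(1/2) = 4.62 m³/s.

Q = 4.62 m³/s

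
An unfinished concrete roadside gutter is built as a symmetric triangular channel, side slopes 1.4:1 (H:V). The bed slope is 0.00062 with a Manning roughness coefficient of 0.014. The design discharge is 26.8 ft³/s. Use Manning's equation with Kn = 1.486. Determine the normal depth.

Manning's equation rearranged: A R^(2/3) = nQ / (1.486·√S) = 0.014 × 26.8 / (1.486 × √0.00062) = 10.14.
Trying y = 1.95 ft: A R^(2/3) = 4.562 — too small.
Trying y = 3.14 ft: A R^(2/3) = 16.25 — too large.
Trying y = 2.63 ft: A R^(2/3) = 10.13 — ≈ 10.14.

y_n = 2.63 ft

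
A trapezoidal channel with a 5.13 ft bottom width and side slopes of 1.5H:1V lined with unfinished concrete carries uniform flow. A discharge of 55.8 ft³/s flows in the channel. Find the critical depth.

At critical depth, Q² T / (g A³) = 1, i.e. A³/T = Q²/g = 55.8²/32.2 = 96.7.
At y = 1.02 ft: A³/T = 38.28 — too small.
At y = 1.64 ft: A³/T = 191.9 — too large.
At y = 1.34 ft: A³/T = 95.72 — close enough.

y_c = 1.34 ft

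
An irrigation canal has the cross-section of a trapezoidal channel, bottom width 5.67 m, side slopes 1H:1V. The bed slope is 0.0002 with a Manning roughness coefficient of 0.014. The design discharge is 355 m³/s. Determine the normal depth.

y_n = 9.07 m

Manning's equation rearranged: A R^(2/3) = nQ / (1·√S) = 0.014 × 355 / (√0.0002) = 351.4.
At y = 6.77 m: A R^(2/3) = 190.2 — short.
At y = 10.1 m: A R^(2/3) = 443.9 — over.
At y = 9.07 m: A R^(2/3) = 351.8 — close enough.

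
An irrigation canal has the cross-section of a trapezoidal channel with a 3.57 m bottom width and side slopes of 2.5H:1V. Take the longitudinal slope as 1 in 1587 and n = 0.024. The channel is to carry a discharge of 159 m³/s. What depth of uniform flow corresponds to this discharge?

Manning's equation rearranged: A R^(2/3) = nQ / (1·√S) = 0.024 × 159 / (√0.0006301) = 152.
Trying y = 5.87 m: A R^(2/3) = 225 — over.
Trying y = 3.46 m: A R^(2/3) = 64.96 — short.
Trying y = 4.98 m: A R^(2/3) = 151.8 — close enough.

y_n = 4.98 m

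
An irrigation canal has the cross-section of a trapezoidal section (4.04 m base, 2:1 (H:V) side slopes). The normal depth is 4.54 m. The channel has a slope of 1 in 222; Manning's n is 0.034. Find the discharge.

Q = 214 m³/s

With bottom width b = 4.04 m and side slope z = 2: A = (b + zy)y = (4.04 + 2×4.54)×4.54 = 59.56 m²; P = b + 2y√(1+z²) = 4.04 + 2×4.54×2.236 = 24.34 m.
Hydraulic radius R = A/P = 59.56/24.34 = 2.447 m.
Manning's equation: Q = (1/n) A R^(2/3) S^(1/2) = (1/0.034) × 59.56 × 2.447^(2/3) × 0.004505^(1/2) = 214 m³/s.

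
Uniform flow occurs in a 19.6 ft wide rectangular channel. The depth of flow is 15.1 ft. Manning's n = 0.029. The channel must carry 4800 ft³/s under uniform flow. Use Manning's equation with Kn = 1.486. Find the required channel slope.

Flow area A = b·y = 19.6 × 15.1 = 296 ft². Wetted perimeter P = b + 2y = 19.6 + 2×15.1 = 49.8 ft.
Hydraulic radius R = A/P = 296/49.8 = 5.943 ft.
From Manning's equation, S = [nQ / (1.486 A R^(2/3))]² = [0.029 × 4800 / (1.486 × 296 × 5.943^(2/3))]² = 0.00931.

S = 0.00931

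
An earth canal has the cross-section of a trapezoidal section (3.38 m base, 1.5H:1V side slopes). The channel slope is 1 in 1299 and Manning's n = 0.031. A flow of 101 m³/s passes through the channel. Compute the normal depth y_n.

y_n = 5.24 m

Manning's equation rearranged: A R^(2/3) = nQ / (1·√S) = 0.031 × 101 / (√0.0007698) = 112.8.
At y = 6.55 m: A R^(2/3) = 188 — high.
At y = 4.02 m: A R^(2/3) = 62.36 — low.
At y = 5.24 m: A R^(2/3) = 112.6 — ≈ 112.8.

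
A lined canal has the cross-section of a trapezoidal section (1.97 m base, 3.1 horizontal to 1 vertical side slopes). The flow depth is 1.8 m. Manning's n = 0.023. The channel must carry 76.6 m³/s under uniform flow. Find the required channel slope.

With bottom width b = 1.97 m and side slope z = 3.1: A = (b + zy)y = (1.97 + 3.1×1.8)×1.8 = 13.59 m²; P = b + 2y√(1+z²) = 1.97 + 2×1.8×3.257 = 13.7 m.
Hydraulic radius R = A/P = 13.59/13.7 = 0.9922 m.
From Manning's equation, S = [nQ / (1 A R^(2/3))]² = [0.023 × 76.6 / (1 × 13.59 × 0.9922^(2/3))]² = 0.017.

S = 0.017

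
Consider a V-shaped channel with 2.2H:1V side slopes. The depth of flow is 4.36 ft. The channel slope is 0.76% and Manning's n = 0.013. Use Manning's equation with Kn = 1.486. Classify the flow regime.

For a triangular section with side slope z = 2.2: A = zy² = 2.2×4.36² = 41.82 ft²; P = 2y√(1+z²) = 2×4.36×2.417 = 21.07 ft.
Hydraulic radius R = A/P = 41.82/21.07 = 1.985 ft.
V = (1.486/n) R^(2/3) √S = (1.486/0.013) × 1.985^(2/3) × √0.0076 = 15.74 ft/s. Hydraulic depth D_h = A/T = 41.82/19.18 = 2.18 ft.
Froude number Fr = V/√(g·D_h) = 15.74/√(32.2×2.18) = 1.88, which is greater than 1, so the flow is supercritical.

supercritical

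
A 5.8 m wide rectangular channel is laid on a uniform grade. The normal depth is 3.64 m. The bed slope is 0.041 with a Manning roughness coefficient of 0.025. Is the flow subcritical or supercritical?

Flow area A = b·y = 5.8 × 3.64 = 21.11 m². Wetted perimeter P = b + 2y = 5.8 + 2×3.64 = 13.08 m.
Hydraulic radius R = A/P = 21.11/13.08 = 1.614 m.
V = (1/n) R^(2/3) √S = (1/0.025) × 1.614^(2/3) × √0.041 = 11.14 m/s. Hydraulic depth D_h = A/T = 21.11/5.8 = 3.64 m.
Froude number Fr = V/√(g·D_h) = 11.14/√(9.81×3.64) = 1.87, which is greater than 1, so the flow is supercritical.

supercritical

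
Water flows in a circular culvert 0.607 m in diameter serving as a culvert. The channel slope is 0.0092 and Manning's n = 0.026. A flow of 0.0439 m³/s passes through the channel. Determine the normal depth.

Manning's equation rearranged: A R^(2/3) = nQ / (1·√S) = 0.026 × 0.0439 / (√0.0092) = 0.0119.
Trying y = 0.13 m: A R^(2/3) = 0.008278 — too small.
Trying y = 0.185 m: A R^(2/3) = 0.01662 — too large.
Trying y = 0.156 m: A R^(2/3) = 0.01191 — ≈ 0.0119.

y_n = 0.156 m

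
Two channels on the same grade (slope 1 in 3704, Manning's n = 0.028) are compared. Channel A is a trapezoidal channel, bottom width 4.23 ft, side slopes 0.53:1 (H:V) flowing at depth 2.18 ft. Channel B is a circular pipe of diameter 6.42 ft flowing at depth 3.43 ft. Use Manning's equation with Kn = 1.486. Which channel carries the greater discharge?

Channel A: With bottom width b = 4.23 ft and side slope z = 0.53: A = (b + zy)y = (4.23 + 0.53×2.18)×2.18 = 11.74 ft²; P = b + 2y√(1+z²) = 4.23 + 2×2.18×1.132 = 9.165 ft. Hydraulic radius R = A/P = 11.74/9.165 = 1.281 ft. Q_A = (1.486/0.028)·11.74·1.281^(2/3)·√0.00027 = 12.08 ft³/s.
Channel B: For a circular section of diameter D = 6.42 ft at depth y = 3.43 ft, the central angle is θ = 2 arccos(1 − 2y/D) = 3.279 rad. Then A = (D²/8)(θ − sin θ) = 17.6 ft² and P = Dθ/2 = 10.52 ft. Hydraulic radius R = A/P = 17.6/10.52 = 1.672 ft. Q_B = (1.486/0.028)·17.6·1.672^(2/3)·√0.00027 = 21.62 ft³/s.
Q_A = 12.08 ft³/s vs Q_B = 21.62 ft³/s, so channel B carries more.

channel B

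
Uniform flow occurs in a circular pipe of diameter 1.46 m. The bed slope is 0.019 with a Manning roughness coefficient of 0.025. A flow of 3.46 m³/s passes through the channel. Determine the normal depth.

Manning's equation rearranged: A R^(2/3) = nQ / (1·√S) = 0.025 × 3.46 / (√0.019) = 0.6275.
Trying y = 1.1 m: A R^(2/3) = 0.7838 — high.
Trying y = 0.676 m: A R^(2/3) = 0.3745 — low.
Trying y = 0.929 m: A R^(2/3) = 0.6272 — close enough.

y_n = 0.929 m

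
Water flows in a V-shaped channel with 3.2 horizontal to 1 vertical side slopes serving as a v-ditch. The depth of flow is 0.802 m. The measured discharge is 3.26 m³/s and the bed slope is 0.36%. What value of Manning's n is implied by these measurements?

For a triangular section with side slope z = 3.2: A = zy² = 3.2×0.802² = 2.058 m²; P = 2y√(1+z²) = 2×0.802×3.353 = 5.378 m.
Hydraulic radius R = A/P = 2.058/5.378 = 0.3827 m.
Rearranging Manning's equation: n = (1/Q) A R^(2/3) S^(1/2) = (1/3.26) × 2.058 × 0.3827^(2/3) × √0.0036 = 0.02.

n = 0.02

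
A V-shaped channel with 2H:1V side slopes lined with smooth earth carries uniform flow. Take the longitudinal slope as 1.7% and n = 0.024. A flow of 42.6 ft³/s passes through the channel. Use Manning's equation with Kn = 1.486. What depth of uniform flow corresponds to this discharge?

y_n = 1.76 ft

Manning's equation rearranged: A R^(2/3) = nQ / (1.486·√S) = 0.024 × 42.6 / (1.486 × √0.017) = 5.277.
Try y = 1.44 ft: A R^(2/3) = 3.093 — short.
Try y = 1.98 ft: A R^(2/3) = 7.23 — over.
Try y = 1.76 ft: A R^(2/3) = 5.281 — matches.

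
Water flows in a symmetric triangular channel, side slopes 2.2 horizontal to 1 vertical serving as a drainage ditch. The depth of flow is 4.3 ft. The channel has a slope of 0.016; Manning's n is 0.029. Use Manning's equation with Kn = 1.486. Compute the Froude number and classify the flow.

supercritical

For a triangular section with side slope z = 2.2: A = zy² = 2.2×4.3² = 40.68 ft²; P = 2y√(1+z²) = 2×4.3×2.417 = 20.78 ft.
Hydraulic radius R = A/P = 40.68/20.78 = 1.957 ft.
V = (1.486/n) R^(2/3) √S = (1.486/0.029) × 1.957^(2/3) × √0.016 = 10.14 ft/s. Hydraulic depth D_h = A/T = 40.68/18.92 = 2.15 ft.
Froude number Fr = V/√(g·D_h) = 10.14/√(32.2×2.15) = 1.22, which is greater than 1, so the flow is supercritical.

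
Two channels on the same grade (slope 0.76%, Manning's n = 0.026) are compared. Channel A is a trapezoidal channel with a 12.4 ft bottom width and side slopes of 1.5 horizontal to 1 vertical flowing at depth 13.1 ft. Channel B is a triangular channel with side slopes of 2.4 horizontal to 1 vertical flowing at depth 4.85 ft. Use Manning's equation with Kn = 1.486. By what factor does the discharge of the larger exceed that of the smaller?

Channel A: With bottom width b = 12.4 ft and side slope z = 1.5: A = (b + zy)y = (12.4 + 1.5×13.1)×13.1 = 419.9 ft²; P = b + 2y√(1+z²) = 12.4 + 2×13.1×1.803 = 59.63 ft. Hydraulic radius R = A/P = 419.9/59.63 = 7.041 ft. Q_A = (1.486/0.026)·419.9·7.041^(2/3)·√0.0076 = 7685 ft³/s.
Channel B: For a triangular section with side slope z = 2.4: A = zy² = 2.4×4.85² = 56.45 ft²; P = 2y√(1+z²) = 2×4.85×2.6 = 25.22 ft. Hydraulic radius R = A/P = 56.45/25.22 = 2.238 ft. Q_B = (1.486/0.026)·56.45·2.238^(2/3)·√0.0076 = 481.3 ft³/s.
The larger discharge is 7685 ft³/s and the smaller is 481.3 ft³/s; the ratio is 16.

16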